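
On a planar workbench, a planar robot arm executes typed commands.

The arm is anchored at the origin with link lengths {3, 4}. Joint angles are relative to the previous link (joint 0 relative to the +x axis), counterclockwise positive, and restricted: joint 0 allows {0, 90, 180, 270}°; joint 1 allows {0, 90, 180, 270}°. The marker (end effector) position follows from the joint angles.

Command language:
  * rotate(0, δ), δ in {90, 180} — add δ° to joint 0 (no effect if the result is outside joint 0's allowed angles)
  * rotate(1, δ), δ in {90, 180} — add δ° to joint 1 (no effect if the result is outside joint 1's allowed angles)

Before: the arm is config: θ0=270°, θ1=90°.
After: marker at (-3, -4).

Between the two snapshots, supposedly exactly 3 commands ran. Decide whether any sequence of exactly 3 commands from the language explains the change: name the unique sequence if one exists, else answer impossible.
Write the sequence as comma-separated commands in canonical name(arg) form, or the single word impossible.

rotate(0, 90), rotate(0, 90), rotate(0, 90)

t0: config: θ0=270°, θ1=90°
step 1 (rotate(0, 90)): config: θ0=0°, θ1=90°
step 2 (rotate(0, 90)): config: θ0=90°, θ1=90°
step 3 (rotate(0, 90)): config: θ0=180°, θ1=90°
uniquely the one of 64 3-step routes that fits.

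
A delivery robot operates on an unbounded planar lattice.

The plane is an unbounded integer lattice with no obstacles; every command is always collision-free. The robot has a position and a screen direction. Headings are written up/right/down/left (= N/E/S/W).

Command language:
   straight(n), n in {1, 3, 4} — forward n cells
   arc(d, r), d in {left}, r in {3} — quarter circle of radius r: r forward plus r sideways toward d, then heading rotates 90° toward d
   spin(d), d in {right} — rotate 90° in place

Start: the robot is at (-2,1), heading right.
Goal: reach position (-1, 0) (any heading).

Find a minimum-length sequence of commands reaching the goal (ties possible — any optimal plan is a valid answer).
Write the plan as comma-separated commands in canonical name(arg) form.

straight(1), spin(right), straight(1)

begin: at (-2,1), heading right
step 1 (straight(1)): at (-1,1), heading right
step 2 (spin(right)): at (-1,1), heading down
step 3 (straight(1)): at (-1,0), heading down
shorter routes all fall short; 3 is best.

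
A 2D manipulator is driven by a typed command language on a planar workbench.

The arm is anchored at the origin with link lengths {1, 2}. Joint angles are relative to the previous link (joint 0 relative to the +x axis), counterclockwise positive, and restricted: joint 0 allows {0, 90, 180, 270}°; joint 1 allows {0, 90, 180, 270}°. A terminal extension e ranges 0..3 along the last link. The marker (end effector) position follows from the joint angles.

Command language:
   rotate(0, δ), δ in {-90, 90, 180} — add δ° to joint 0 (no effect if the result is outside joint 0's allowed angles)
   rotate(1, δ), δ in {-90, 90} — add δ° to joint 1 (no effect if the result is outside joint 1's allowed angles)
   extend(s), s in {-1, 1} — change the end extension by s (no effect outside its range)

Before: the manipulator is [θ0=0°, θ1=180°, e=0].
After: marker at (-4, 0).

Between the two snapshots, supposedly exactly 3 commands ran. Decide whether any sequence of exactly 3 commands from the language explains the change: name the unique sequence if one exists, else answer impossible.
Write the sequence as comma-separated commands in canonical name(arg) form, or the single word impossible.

extend(1), extend(1), extend(1)

start: [θ0=0°, θ1=180°, e=0]
[1] after extend(1): [θ0=0°, θ1=180°, e=1]
[2] after extend(1): [θ0=0°, θ1=180°, e=2]
[3] after extend(1): [θ0=0°, θ1=180°, e=3]
uniquely the one of 343 3-step routes that fits.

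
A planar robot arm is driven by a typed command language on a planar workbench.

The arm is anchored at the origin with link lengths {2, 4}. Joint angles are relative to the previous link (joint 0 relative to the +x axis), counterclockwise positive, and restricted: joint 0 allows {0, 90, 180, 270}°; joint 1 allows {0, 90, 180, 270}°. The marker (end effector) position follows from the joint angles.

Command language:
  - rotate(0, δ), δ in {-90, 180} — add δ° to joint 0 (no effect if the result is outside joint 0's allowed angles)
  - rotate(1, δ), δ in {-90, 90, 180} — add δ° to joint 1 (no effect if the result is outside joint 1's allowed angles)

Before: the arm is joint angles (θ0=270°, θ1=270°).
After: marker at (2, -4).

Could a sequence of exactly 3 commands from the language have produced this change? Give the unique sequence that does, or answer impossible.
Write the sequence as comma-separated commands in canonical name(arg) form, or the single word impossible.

rotate(0, -90), rotate(0, -90), rotate(0, -90)

start: joint angles (θ0=270°, θ1=270°)
t=1 rotate(0, -90) ⇒ joint angles (θ0=180°, θ1=270°)
t=2 rotate(0, -90) ⇒ joint angles (θ0=90°, θ1=270°)
t=3 rotate(0, -90) ⇒ joint angles (θ0=0°, θ1=270°)
all 125 alternatives checked — unique.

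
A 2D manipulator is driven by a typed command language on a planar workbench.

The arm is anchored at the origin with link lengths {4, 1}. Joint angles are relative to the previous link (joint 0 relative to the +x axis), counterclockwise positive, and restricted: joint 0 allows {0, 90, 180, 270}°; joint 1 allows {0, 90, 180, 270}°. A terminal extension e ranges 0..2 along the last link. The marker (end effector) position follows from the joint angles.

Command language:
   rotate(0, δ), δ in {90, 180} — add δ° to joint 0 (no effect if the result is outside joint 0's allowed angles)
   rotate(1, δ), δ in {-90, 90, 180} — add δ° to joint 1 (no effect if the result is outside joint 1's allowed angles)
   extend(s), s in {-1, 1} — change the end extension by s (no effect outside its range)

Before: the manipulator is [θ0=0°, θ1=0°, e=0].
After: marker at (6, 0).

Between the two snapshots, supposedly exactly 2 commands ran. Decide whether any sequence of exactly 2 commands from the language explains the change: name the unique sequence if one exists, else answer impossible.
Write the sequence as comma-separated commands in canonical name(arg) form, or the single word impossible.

key: order matters: swapping extend(-1) and extend(1) lands elsewhere
start: [θ0=0°, θ1=0°, e=0]
step 1 (extend(-1)): [θ0=0°, θ1=0°, e=0]
step 2 (extend(1)): [θ0=0°, θ1=0°, e=1]
all 49 alternatives checked — unique.

extend(-1), extend(1)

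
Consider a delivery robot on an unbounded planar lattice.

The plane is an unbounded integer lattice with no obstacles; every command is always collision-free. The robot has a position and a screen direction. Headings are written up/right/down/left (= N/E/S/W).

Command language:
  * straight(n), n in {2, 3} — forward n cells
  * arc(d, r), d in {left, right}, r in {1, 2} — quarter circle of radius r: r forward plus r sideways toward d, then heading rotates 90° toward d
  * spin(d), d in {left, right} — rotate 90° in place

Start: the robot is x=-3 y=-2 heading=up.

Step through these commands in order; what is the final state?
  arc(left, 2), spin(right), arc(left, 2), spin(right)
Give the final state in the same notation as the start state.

begin: x=-3 y=-2 heading=up
step 1 (arc(left, 2)): x=-5 y=0 heading=left
step 2 (spin(right)): x=-5 y=0 heading=up
step 3 (arc(left, 2)): x=-7 y=2 heading=left
step 4 (spin(right)): x=-7 y=2 heading=up

x=-7 y=2 heading=up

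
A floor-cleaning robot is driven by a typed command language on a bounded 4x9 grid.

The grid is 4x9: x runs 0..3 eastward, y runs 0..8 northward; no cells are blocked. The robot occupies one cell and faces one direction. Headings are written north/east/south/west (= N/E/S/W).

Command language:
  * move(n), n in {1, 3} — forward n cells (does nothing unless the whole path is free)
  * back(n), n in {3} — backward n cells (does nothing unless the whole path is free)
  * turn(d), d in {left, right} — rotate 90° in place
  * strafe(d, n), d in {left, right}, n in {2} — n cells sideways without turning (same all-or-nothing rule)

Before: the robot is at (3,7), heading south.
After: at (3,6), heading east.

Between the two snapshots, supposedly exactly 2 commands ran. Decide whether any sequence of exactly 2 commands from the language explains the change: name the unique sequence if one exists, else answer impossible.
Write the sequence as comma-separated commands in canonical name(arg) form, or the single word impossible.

move(1), turn(left)

key: cell and facing (now E) both changed — the 2 commands mix motion and turning
begin: at (3,7), heading south
t=1 move(1) ⇒ at (3,6), heading south
t=2 turn(left) ⇒ at (3,6), heading east
no rival 2-sequence matches.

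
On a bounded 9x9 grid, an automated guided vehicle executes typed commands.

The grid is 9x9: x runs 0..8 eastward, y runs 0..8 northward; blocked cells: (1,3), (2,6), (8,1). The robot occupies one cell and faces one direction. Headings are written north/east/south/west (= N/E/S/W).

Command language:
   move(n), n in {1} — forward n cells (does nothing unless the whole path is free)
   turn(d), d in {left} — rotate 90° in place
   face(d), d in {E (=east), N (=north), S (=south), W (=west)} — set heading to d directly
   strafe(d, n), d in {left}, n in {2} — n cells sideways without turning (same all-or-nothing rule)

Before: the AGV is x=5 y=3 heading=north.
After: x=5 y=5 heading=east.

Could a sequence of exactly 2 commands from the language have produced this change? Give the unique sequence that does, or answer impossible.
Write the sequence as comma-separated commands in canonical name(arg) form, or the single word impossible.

key: order matters: swapping face(E) and strafe(left, 2) lands elsewhere
from: x=5 y=3 heading=north
1. face(E) → x=5 y=3 heading=east
2. strafe(left, 2) → x=5 y=5 heading=east
uniquely the one of 49 2-step routes that fits.

face(E), strafe(left, 2)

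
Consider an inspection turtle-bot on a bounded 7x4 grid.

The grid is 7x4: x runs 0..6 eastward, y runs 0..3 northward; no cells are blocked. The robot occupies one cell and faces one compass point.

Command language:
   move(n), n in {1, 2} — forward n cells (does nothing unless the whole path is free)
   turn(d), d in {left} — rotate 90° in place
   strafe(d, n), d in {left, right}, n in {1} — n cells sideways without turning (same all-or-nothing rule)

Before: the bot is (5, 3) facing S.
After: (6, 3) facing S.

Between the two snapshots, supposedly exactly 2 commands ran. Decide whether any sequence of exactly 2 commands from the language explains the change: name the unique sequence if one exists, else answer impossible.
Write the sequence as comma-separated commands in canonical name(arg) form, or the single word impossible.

key: heading stays S — no command in the sequence turns
begin: (5, 3) facing S
step 1 (strafe(left, 1)): (6, 3) facing S
step 2 (strafe(left, 1)): (6, 3) facing S
all 25 alternatives checked — unique.

strafe(left, 1), strafe(left, 1)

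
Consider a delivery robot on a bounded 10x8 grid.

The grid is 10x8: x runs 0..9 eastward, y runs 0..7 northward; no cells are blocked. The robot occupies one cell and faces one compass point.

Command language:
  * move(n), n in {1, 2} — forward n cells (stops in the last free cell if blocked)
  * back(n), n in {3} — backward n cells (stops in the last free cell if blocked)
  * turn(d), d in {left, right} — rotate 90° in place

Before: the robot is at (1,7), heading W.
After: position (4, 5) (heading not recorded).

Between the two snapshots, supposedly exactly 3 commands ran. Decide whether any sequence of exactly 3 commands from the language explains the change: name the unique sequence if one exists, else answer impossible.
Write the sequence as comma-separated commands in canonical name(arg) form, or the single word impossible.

back(3), turn(left), move(2)

key: order matters: swapping back(3) and move(2) lands elsewhere
start: at (1,7), heading W
[1] after back(3): at (4,7), heading W
[2] after turn(left): at (4,7), heading S
[3] after move(2): at (4,5), heading S
all 125 alternatives checked — unique.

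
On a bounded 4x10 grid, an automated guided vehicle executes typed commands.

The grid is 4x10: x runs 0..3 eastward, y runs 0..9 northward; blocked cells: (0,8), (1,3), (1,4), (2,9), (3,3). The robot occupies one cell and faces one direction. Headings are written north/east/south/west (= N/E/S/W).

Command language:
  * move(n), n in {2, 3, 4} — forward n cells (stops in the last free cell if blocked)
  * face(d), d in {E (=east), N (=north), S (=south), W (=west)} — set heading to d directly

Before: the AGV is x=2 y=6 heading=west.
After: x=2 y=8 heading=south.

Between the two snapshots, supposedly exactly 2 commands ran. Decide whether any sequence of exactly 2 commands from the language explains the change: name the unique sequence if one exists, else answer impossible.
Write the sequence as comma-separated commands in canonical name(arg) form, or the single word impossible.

impossible

every 2-command combo misses the target.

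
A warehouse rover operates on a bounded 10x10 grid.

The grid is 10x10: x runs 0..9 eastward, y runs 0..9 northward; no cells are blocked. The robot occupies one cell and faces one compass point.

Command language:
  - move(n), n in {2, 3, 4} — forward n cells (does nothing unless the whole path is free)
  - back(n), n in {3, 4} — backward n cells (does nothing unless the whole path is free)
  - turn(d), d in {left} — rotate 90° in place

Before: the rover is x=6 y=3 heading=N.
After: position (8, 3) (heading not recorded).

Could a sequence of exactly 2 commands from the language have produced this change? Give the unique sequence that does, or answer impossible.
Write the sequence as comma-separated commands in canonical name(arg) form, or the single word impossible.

checked all 2-command options: none fits.

impossible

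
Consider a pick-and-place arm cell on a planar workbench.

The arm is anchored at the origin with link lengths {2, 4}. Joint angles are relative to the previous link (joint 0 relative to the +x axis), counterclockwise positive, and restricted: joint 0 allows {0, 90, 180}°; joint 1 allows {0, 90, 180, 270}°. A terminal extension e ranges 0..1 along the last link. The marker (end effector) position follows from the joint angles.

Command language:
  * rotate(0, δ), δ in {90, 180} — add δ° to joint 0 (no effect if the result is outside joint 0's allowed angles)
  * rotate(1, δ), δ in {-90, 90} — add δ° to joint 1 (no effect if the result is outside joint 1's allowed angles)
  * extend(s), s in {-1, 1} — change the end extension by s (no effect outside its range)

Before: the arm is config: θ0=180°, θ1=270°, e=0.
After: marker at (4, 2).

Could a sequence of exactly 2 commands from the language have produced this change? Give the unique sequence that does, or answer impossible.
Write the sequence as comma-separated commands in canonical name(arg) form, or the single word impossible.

key: running rotate(0, 90) before rotate(0, 180) would end elsewhere — order is forced
start: config: θ0=180°, θ1=270°, e=0
t=1 rotate(0, 180) ⇒ config: θ0=0°, θ1=270°, e=0
t=2 rotate(0, 90) ⇒ config: θ0=90°, θ1=270°, e=0
all 36 alternatives checked — unique.

rotate(0, 180), rotate(0, 90)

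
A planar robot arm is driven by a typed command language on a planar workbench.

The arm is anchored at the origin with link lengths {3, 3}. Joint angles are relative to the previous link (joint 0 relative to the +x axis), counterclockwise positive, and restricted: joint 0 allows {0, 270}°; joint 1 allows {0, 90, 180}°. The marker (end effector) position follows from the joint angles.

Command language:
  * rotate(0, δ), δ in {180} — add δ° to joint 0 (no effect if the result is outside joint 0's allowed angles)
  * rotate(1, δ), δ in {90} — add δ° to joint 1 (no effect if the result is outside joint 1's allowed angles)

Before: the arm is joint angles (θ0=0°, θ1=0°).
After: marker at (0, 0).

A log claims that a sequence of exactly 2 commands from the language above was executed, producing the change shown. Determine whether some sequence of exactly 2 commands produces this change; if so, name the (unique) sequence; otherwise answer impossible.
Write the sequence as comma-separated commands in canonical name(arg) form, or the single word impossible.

rotate(1, 90), rotate(1, 90)

from: joint angles (θ0=0°, θ1=0°)
step 1 (rotate(1, 90)): joint angles (θ0=0°, θ1=90°)
step 2 (rotate(1, 90)): joint angles (θ0=0°, θ1=180°)
no rival 2-sequence matches.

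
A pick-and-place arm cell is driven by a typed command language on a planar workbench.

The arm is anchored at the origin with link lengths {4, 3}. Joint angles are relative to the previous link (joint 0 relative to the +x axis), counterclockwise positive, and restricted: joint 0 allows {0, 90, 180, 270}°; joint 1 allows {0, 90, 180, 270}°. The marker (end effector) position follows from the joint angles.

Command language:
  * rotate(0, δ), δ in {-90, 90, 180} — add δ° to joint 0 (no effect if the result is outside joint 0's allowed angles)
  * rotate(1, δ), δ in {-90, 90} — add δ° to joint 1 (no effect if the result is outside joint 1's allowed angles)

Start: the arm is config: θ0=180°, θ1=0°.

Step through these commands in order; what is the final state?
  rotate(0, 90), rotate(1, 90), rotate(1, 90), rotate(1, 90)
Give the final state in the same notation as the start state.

config: θ0=270°, θ1=270°

t0: config: θ0=180°, θ1=0°
step 1 (rotate(0, 90)): config: θ0=270°, θ1=0°
step 2 (rotate(1, 90)): config: θ0=270°, θ1=90°
step 3 (rotate(1, 90)): config: θ0=270°, θ1=180°
step 4 (rotate(1, 90)): config: θ0=270°, θ1=270°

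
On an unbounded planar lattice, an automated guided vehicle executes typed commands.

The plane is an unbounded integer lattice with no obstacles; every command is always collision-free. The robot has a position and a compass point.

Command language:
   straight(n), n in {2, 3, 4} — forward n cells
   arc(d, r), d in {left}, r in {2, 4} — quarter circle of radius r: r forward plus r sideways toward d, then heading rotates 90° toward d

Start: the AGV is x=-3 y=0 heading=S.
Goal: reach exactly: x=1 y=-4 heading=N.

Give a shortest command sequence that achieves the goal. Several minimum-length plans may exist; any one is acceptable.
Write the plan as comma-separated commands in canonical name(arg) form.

start: x=-3 y=0 heading=S
t=1 straight(4) ⇒ x=-3 y=-4 heading=S
t=2 arc(left, 2) ⇒ x=-1 y=-6 heading=E
t=3 arc(left, 2) ⇒ x=1 y=-4 heading=N
nothing shorter than 3 reaches the goal.

straight(4), arc(left, 2), arc(left, 2)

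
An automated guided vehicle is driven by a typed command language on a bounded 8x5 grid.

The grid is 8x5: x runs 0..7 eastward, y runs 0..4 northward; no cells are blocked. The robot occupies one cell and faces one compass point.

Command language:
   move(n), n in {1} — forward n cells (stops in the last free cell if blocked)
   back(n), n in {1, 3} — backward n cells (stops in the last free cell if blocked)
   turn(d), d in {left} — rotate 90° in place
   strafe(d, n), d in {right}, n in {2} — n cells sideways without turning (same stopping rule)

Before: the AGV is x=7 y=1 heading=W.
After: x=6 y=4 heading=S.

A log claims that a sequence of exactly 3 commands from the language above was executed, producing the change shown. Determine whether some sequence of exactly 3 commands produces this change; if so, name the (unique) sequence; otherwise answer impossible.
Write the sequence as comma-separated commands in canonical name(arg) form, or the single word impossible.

key: cell and facing (now S) both changed — the 3 commands mix motion and turning
start: x=7 y=1 heading=W
step 1 (move(1)): x=6 y=1 heading=W
step 2 (turn(left)): x=6 y=1 heading=S
step 3 (back(3)): x=6 y=4 heading=S
uniquely the one of 125 3-step routes that fits.

move(1), turn(left), back(3)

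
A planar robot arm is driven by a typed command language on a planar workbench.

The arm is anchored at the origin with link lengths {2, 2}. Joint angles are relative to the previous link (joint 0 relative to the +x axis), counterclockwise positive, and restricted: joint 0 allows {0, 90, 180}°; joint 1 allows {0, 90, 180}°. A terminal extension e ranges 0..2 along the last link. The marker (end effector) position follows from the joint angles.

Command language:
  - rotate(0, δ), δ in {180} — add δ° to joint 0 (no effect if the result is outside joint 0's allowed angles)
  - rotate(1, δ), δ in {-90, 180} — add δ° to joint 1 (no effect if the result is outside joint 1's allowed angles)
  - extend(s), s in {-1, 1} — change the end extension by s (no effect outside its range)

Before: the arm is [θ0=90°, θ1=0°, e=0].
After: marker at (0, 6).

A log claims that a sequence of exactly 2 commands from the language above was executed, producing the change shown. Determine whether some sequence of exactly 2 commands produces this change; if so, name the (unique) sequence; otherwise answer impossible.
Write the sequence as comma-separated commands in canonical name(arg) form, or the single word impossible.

t0: [θ0=90°, θ1=0°, e=0]
step 1 (extend(1)): [θ0=90°, θ1=0°, e=1]
step 2 (extend(1)): [θ0=90°, θ1=0°, e=2]
uniquely the one of 25 2-step routes that fits.

extend(1), extend(1)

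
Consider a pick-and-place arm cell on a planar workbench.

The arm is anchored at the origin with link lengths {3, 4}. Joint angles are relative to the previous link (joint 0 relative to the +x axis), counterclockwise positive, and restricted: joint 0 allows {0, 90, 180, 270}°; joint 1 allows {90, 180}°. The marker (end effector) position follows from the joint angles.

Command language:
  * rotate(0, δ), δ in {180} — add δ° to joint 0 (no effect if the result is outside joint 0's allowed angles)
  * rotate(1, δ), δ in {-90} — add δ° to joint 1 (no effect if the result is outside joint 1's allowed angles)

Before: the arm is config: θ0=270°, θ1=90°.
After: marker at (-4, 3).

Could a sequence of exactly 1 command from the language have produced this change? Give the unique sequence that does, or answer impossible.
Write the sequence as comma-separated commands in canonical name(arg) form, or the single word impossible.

rotate(0, 180)

t0: config: θ0=270°, θ1=90°
step 1 (rotate(0, 180)): config: θ0=90°, θ1=90°
all 2 alternatives checked — unique.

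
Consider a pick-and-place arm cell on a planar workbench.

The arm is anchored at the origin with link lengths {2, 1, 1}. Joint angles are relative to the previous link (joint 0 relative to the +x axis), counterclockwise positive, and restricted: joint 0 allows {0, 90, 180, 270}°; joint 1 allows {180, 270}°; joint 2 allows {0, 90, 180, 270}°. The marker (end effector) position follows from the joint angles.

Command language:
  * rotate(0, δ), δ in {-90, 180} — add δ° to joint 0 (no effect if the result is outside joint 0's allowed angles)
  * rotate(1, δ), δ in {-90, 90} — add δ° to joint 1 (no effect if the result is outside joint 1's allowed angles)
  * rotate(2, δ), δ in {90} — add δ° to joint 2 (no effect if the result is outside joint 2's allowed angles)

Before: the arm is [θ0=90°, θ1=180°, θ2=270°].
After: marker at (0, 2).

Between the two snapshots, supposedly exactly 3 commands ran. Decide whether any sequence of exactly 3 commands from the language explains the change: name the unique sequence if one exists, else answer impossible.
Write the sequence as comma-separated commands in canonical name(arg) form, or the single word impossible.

start: [θ0=90°, θ1=180°, θ2=270°]
[1] after rotate(2, 90): [θ0=90°, θ1=180°, θ2=0°]
[2] after rotate(2, 90): [θ0=90°, θ1=180°, θ2=90°]
[3] after rotate(2, 90): [θ0=90°, θ1=180°, θ2=180°]
uniquely the one of 125 3-step routes that fits.

rotate(2, 90), rotate(2, 90), rotate(2, 90)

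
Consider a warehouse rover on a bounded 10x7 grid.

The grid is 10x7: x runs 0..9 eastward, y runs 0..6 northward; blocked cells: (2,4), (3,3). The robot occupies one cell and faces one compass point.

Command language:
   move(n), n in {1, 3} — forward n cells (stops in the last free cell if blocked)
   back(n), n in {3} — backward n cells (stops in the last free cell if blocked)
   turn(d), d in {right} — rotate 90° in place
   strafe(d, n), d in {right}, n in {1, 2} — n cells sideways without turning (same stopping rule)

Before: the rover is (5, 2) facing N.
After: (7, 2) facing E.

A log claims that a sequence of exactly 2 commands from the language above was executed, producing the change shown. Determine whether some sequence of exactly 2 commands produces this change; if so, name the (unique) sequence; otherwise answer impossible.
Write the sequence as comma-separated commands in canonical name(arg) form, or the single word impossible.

strafe(right, 2), turn(right)

key: running turn(right) before strafe(right, 2) would end elsewhere — order is forced
from: (5, 2) facing N
1. strafe(right, 2) → (7, 2) facing N
2. turn(right) → (7, 2) facing E
all 36 alternatives checked — unique.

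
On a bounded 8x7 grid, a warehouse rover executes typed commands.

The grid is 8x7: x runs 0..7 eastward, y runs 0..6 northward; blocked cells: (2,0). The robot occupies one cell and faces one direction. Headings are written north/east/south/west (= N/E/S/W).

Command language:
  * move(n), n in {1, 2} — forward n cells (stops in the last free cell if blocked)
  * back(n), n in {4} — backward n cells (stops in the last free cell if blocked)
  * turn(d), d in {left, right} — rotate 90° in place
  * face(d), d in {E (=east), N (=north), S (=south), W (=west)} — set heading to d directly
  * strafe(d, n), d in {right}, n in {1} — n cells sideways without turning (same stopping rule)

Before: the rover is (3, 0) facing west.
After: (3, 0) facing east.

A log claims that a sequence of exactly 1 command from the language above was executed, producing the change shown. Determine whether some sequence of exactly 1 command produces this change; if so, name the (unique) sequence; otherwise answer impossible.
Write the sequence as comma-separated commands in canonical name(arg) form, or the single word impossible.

key: (3,0) unchanged — the single command moves nothing
t0: (3, 0) facing west
step 1 (face(E)): (3, 0) facing east
no other 1-command option fits: unique.

face(E)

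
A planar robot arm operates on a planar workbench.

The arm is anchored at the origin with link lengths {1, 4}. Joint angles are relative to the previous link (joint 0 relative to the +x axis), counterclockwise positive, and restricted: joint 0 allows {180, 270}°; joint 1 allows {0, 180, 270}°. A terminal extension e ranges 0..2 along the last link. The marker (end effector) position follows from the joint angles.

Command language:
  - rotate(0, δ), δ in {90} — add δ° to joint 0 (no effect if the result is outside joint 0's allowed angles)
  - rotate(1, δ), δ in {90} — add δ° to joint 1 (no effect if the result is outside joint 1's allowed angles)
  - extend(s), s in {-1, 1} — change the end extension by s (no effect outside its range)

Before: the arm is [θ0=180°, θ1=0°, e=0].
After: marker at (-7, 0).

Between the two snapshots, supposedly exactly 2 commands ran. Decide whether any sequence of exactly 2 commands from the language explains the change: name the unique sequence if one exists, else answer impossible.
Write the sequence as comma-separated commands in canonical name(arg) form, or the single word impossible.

t0: [θ0=180°, θ1=0°, e=0]
[1] after extend(1): [θ0=180°, θ1=0°, e=1]
[2] after extend(1): [θ0=180°, θ1=0°, e=2]
no other 2-command option fits: unique.

extend(1), extend(1)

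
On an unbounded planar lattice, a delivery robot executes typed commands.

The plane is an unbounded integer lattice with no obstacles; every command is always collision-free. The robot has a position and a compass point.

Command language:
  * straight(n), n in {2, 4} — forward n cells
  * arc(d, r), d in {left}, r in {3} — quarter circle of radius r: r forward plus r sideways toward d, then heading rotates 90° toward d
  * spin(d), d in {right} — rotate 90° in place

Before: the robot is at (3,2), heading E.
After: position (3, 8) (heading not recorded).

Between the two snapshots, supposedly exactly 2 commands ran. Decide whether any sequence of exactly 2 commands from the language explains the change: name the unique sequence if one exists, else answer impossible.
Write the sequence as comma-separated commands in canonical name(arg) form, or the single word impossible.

begin: at (3,2), heading E
t=1 arc(left, 3) ⇒ at (6,5), heading N
t=2 arc(left, 3) ⇒ at (3,8), heading W
all 16 alternatives checked — unique.

arc(left, 3), arc(left, 3)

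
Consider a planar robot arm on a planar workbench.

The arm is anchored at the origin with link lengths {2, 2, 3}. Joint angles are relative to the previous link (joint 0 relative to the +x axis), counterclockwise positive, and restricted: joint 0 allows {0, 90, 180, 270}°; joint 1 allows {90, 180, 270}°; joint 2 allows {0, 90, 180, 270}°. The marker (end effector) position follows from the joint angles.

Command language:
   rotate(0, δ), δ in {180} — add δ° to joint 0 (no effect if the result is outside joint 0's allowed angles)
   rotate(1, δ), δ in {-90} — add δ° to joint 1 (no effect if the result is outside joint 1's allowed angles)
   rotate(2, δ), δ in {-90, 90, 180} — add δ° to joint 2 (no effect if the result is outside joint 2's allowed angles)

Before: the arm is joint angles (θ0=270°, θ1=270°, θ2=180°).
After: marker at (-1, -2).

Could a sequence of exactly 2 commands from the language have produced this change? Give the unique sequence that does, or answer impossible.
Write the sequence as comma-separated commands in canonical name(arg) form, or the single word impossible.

from: joint angles (θ0=270°, θ1=270°, θ2=180°)
step 1 (rotate(1, -90)): joint angles (θ0=270°, θ1=180°, θ2=180°)
step 2 (rotate(1, -90)): joint angles (θ0=270°, θ1=90°, θ2=180°)
no other 2-command option fits: unique.

rotate(1, -90), rotate(1, -90)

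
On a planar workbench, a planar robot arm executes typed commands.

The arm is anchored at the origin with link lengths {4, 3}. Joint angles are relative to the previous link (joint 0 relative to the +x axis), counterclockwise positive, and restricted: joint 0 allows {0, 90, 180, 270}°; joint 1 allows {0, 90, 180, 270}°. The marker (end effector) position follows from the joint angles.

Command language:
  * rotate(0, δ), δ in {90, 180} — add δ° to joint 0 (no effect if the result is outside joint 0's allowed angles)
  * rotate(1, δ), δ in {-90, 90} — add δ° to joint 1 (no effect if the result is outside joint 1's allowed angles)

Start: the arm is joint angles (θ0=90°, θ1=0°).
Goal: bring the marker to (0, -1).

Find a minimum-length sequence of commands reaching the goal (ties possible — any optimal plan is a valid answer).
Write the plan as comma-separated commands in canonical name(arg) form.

rotate(0, 180), rotate(1, -90), rotate(1, -90)

begin: joint angles (θ0=90°, θ1=0°)
t=1 rotate(0, 180) ⇒ joint angles (θ0=270°, θ1=0°)
t=2 rotate(1, -90) ⇒ joint angles (θ0=270°, θ1=270°)
t=3 rotate(1, -90) ⇒ joint angles (θ0=270°, θ1=180°)
nothing shorter than 3 reaches the goal.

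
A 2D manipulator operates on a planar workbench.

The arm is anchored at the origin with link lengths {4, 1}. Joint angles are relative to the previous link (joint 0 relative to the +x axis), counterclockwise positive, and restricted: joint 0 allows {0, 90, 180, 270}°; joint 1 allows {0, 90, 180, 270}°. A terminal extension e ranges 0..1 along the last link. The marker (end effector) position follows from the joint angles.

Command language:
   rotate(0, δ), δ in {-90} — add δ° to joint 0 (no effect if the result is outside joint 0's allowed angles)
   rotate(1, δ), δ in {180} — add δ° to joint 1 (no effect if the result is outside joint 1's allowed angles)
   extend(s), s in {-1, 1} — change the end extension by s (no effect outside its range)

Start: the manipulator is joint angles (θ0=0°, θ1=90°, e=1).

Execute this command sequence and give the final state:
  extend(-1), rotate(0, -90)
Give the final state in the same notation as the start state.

joint angles (θ0=270°, θ1=90°, e=0)

begin: joint angles (θ0=0°, θ1=90°, e=1)
t=1 extend(-1) ⇒ joint angles (θ0=0°, θ1=90°, e=0)
t=2 rotate(0, -90) ⇒ joint angles (θ0=270°, θ1=90°, e=0)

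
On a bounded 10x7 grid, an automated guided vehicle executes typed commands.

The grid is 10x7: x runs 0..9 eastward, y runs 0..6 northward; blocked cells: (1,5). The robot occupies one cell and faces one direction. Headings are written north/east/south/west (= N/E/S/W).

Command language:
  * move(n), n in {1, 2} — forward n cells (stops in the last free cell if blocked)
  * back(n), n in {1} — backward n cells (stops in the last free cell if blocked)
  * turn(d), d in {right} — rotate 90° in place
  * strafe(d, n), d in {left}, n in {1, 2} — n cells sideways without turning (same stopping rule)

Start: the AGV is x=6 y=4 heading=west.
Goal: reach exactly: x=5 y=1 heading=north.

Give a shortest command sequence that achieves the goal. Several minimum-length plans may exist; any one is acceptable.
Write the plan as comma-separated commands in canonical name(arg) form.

move(1), strafe(left, 1), strafe(left, 2), turn(right)

start: x=6 y=4 heading=west
[1] after move(1): x=5 y=4 heading=west
[2] after strafe(left, 1): x=5 y=3 heading=west
[3] after strafe(left, 2): x=5 y=1 heading=west
[4] after turn(right): x=5 y=1 heading=north
nothing shorter than 4 reaches the goal.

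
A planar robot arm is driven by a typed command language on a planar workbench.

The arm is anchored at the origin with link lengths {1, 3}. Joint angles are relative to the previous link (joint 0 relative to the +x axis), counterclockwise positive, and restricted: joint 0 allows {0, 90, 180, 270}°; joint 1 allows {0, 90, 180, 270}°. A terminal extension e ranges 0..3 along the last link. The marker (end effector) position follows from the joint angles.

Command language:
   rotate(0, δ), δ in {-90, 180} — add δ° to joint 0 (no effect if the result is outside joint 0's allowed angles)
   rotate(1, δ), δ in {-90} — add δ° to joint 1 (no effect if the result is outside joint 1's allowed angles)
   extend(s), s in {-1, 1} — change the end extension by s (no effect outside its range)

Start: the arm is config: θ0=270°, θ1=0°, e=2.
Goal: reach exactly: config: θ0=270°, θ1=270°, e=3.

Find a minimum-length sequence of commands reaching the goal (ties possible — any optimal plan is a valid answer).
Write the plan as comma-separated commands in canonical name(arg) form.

from: config: θ0=270°, θ1=0°, e=2
1. rotate(1, -90) → config: θ0=270°, θ1=270°, e=2
2. extend(1) → config: θ0=270°, θ1=270°, e=3
nothing shorter than 2 reaches the goal.

rotate(1, -90), extend(1)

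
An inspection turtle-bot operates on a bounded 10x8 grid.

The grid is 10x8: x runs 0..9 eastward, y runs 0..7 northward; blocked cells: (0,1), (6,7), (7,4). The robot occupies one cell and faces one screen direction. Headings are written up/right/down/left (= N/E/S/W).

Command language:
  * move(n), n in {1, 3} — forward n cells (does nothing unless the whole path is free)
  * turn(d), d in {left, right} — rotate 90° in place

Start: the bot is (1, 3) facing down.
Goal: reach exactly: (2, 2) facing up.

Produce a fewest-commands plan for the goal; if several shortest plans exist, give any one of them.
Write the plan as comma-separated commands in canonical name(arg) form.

t0: (1, 3) facing down
step 1 (move(1)): (1, 2) facing down
step 2 (turn(left)): (1, 2) facing right
step 3 (move(1)): (2, 2) facing right
step 4 (turn(left)): (2, 2) facing up
nothing shorter than 4 reaches the goal.

move(1), turn(left), move(1), turn(left)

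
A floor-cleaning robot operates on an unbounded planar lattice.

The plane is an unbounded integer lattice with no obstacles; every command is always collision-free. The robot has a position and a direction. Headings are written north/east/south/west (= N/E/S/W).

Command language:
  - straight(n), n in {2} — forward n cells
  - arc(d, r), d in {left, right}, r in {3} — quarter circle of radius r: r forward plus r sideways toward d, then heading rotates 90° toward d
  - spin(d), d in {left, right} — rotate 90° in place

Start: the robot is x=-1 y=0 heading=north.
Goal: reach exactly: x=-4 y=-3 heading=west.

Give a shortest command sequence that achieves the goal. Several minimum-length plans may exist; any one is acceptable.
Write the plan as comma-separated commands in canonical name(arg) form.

start: x=-1 y=0 heading=north
[1] after spin(left): x=-1 y=0 heading=west
[2] after arc(left, 3): x=-4 y=-3 heading=south
[3] after spin(right): x=-4 y=-3 heading=west
shorter routes all fall short; 3 is best.

spin(left), arc(left, 3), spin(right)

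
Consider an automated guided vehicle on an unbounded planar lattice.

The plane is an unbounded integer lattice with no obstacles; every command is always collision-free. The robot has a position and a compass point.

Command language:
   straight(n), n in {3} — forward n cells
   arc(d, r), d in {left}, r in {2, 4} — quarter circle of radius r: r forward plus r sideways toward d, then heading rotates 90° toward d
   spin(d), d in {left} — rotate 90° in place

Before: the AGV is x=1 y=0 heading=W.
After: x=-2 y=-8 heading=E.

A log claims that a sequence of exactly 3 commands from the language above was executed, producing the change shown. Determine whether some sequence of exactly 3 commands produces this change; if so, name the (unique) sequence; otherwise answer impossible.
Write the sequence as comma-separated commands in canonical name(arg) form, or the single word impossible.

straight(3), arc(left, 4), arc(left, 4)

key: position moved to (-2,-8) AND the heading swung to E — translation plus rotation needed
begin: x=1 y=0 heading=W
step 1 (straight(3)): x=-2 y=0 heading=W
step 2 (arc(left, 4)): x=-6 y=-4 heading=S
step 3 (arc(left, 4)): x=-2 y=-8 heading=E
no other 3-command option fits: unique.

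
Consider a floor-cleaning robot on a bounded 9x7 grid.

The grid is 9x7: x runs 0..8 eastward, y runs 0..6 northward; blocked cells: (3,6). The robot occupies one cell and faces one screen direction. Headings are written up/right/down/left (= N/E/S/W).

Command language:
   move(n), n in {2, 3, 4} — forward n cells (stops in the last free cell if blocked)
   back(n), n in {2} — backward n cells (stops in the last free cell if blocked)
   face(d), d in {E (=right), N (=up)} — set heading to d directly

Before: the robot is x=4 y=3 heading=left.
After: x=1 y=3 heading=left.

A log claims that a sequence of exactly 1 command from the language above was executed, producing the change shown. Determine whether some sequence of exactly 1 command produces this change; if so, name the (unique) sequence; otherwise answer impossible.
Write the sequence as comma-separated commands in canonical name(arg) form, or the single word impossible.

move(3)

key: heading stays W — the single command does not turn
from: x=4 y=3 heading=left
step 1 (move(3)): x=1 y=3 heading=left
uniquely the one of 6 1-step routes that fits.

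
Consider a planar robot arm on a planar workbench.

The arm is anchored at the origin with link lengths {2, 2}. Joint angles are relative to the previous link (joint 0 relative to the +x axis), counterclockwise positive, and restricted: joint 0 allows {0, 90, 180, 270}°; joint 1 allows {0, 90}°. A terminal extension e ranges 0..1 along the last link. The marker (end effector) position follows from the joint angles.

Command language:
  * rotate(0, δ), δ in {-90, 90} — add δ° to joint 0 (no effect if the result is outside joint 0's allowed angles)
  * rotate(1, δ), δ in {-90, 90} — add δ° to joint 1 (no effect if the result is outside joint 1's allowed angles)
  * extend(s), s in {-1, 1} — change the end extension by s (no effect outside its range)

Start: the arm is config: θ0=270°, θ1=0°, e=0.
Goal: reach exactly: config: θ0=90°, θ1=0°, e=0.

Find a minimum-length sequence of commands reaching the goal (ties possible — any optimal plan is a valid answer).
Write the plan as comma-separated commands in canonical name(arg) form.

begin: config: θ0=270°, θ1=0°, e=0
step 1 (rotate(0, -90)): config: θ0=180°, θ1=0°, e=0
step 2 (rotate(0, -90)): config: θ0=90°, θ1=0°, e=0
nothing shorter than 2 reaches the goal.

rotate(0, -90), rotate(0, -90)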